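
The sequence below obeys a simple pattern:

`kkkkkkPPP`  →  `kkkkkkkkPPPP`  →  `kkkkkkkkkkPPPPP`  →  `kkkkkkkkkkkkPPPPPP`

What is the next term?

The n-th term is 2n k's then n P's, where the shown terms are n = 3, 4, 5, 6.
Setting n = 7 gives 14, 7 characters in each block.

kkkkkkkkkkkkkkPPPPPPP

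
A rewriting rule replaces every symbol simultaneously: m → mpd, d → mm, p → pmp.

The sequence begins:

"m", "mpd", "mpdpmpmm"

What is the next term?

mpdpmpmmpmpmpdpmpmpdmpd

Apply φ to mpdpmpmm symbol by symbol: m→mpd, p→pmp, d→mm, p→pmp, m→mpd, p→pmp, m→mpd, m→mpd; joined: mpd pmp mm pmp mpd pmp mpd mpd.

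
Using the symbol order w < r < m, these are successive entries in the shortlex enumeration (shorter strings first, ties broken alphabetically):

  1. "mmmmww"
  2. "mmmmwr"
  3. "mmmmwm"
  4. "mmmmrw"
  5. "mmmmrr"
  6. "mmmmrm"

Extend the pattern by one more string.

mmmmmw

The successor of mmmmrm increments the rightmost position that isn't already m and resets every position after it to w.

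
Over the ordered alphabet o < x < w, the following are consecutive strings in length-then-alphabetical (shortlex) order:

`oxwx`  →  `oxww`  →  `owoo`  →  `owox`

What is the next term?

owow

Treat owox as a base-3 numeral over the given alphabet and add one, carrying through any trailing w's.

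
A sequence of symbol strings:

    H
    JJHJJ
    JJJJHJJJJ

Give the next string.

JJJJJJHJJJJJJ

s(k+1) = JJ·s(k)·JJ, so each term gains JJ as a prefix and JJ as a suffix.
So the next term is JJ·JJJJHJJJJ·JJ.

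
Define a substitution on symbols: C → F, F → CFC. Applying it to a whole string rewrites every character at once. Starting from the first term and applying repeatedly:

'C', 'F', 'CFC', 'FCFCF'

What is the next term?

CFCFCFCFCFC

Rewriting each symbol of FCFCF: F→CFC, C→F, F→CFC, C→F, F→CFC, which concatenates to CFC F CFC F CFC.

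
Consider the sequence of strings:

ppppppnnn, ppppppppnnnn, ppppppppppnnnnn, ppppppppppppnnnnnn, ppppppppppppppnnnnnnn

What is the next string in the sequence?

The n-th term is 2n p's then n n's, where the shown terms are n = 3, 4, 5, 6, 7.
Setting n = 8 gives 16, 8 characters in each block.

ppppppppppppppppnnnnnnnn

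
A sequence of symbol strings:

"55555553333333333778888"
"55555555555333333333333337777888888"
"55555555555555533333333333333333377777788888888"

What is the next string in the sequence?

55555555555555555553333333333333333333333777777778888888888

Each string has the form 5^{4n-1} 3^{4n+2} 7^{2n-2} 8^{2n}, where the shown terms are n = 2, 3, 4.
For the next term, n = 5, so the run lengths are 19, 22, 8, 10.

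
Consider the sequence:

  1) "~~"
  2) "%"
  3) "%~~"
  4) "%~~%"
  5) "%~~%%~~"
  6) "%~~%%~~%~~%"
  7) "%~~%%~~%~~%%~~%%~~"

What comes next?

Each term (from the third on) is the previous term followed by the one before it: term 3 = %·~~ = %~~.
So term 8 is %~~%%~~%~~%%~~%%~~·%~~%%~~%~~%.

%~~%%~~%~~%%~~%%~~%~~%%~~%~~%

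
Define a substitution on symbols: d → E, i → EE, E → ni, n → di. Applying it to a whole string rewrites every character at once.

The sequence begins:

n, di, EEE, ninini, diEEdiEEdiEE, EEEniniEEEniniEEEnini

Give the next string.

Rewriting the 21 symbols of EEEniniEEEniniEEEnini one by one yields ni ni ni di EE di EE ni ni ni di EE di EE ni ni ni di EE di EE; concatenated:

nininidiEEdiEEnininidiEEdiEEnininidiEEdiEE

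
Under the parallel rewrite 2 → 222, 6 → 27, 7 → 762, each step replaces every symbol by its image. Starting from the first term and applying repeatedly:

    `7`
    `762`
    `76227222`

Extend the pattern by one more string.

76227222222762222222222

Apply φ to 76227222 symbol by symbol: 7→762, 6→27, 2→222, 2→222, 7→762, 2→222, 2→222, 2→222; joined: 762 27 222 222 762 222 222 222.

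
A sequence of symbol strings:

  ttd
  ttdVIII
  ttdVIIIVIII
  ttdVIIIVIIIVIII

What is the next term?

Every step adds VIII to the end: s(k+1) = s(k)·VIII.
So the next term is ttdVIIIVIIIVIII·VIII.

ttdVIIIVIIIVIIIVIII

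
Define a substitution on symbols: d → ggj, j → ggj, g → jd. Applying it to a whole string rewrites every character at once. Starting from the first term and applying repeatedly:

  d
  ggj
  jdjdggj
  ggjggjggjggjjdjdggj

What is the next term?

jdjdggjjdjdggjjdjdggjjdjdggjggjggjggjggjjdjdggj

Replace each of the 19 characters of ggjggjggjggjjdjdggj in place — jd jd ggj jd jd ggj jd jd ggj jd jd ggj ggj ggj ggj ggj jd jd ggj — and concatenate.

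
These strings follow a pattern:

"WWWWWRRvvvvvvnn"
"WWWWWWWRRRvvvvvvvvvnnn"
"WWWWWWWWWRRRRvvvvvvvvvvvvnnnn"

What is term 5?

Term n consists of 2n+3 W's, followed by n+1 R's, followed by 3n+3 v's, followed by n+1 n's (n = 1, 2, …).
Setting n = 5 gives 13, 6, 18, 6 characters in each block.

WWWWWWWWWWWWWRRRRRRvvvvvvvvvvvvvvvvvvnnnnnn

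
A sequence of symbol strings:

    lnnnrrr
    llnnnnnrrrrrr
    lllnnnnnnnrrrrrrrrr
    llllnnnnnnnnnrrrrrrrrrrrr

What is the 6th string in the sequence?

llllllnnnnnnnnnnnnnrrrrrrrrrrrrrrrrrr

Term n consists of n l's, followed by 2n+1 n's, followed by 3n r's (n = 1, 2, …).
For term 6, n = 6, so the run lengths are 6, 13, 18.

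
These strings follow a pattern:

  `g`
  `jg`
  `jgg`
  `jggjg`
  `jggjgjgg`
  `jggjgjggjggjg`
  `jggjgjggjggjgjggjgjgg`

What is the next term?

From term 3 onward, concatenate the last term with the second-to-last: jg·g = jgg, jgg·jg = jggjg, …
So term 8 is jggjgjggjggjgjggjgjgg·jggjgjggjggjg.

jggjgjggjggjgjggjgjggjggjgjggjggjg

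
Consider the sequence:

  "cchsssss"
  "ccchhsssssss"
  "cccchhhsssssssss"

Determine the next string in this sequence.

ccccchhhhsssssssssss

Each string has the form c^{n} h^{n-1} s^{2n+1}, where the shown terms are n = 2, 3, 4.
Setting n = 5 gives 5, 4, 11 characters in each block.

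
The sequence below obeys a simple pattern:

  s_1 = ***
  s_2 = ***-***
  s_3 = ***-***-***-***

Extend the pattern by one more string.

***-***-***-***-***-***-***-***

s(k+1) = s(k)·-·s(k) — each term doubles the last with '-' between the halves.
So the next term is two copies of ***-***-***-*** with '-' between the halves.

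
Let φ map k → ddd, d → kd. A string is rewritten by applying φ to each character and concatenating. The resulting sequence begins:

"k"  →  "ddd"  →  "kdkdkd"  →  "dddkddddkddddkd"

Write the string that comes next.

kdkdkddddkdkdkdkddddkdkdkdkddddkd

Applying the rule to each of the 15 symbols of dddkddddkddddkd gives the pieces kd kd kd ddd kd kd kd kd ddd kd kd kd kd ddd kd, which concatenate to the answer.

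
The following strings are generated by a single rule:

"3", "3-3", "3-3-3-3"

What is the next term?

Every step duplicates the string with '-' between the halves.
Doubling 3-3-3-3 with '-' between the halves:

3-3-3-3-3-3-3-3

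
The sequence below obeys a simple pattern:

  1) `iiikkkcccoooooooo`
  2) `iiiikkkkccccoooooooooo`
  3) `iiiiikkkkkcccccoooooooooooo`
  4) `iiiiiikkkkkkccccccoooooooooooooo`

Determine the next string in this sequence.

iiiiiiikkkkkkkcccccccoooooooooooooooo

Reading off run lengths: i runs 3, 4, 5, 6; k runs 3, 4, 5, 6; c runs 3, 4, 5, 6; o runs 8, 10, 12, 14 — each is linear in n, where the shown terms are n = 3, 4, 5, 6.
At n = 7 the blocks have lengths 7, 7, 7, 16.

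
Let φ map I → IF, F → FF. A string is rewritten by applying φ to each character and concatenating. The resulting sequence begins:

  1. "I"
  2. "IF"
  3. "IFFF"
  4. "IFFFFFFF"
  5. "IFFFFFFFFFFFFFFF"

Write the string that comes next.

IFFFFFFFFFFFFFFFFFFFFFFFFFFFFFFF

Replace each of the 16 characters of IFFFFFFFFFFFFFFF in place — IF FF FF FF FF FF FF FF FF FF FF FF FF FF FF FF — and concatenate.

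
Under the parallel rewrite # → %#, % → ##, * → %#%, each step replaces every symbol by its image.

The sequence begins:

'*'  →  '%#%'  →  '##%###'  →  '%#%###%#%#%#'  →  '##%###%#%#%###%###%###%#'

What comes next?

φ(##%###%#%#%###%###%###%#) expands symbol-by-symbol to %# %# ## %# %# %# ## %# ## %# ## %# %# %# ## %# %# %# ## %# %# %# ## %#; joining the 24 pieces gives the next term.

%#%###%#%#%###%###%###%#%#%###%#%#%###%#%#%###%#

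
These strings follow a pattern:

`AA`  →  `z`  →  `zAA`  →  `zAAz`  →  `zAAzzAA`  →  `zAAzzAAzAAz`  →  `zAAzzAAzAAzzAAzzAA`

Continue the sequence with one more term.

zAAzzAAzAAzzAAzzAAzAAzzAAzAAz

This is a Fibonacci-style word recurrence s(k) = s(k−1)·s(k−2): e.g. z·AA = zAA.
Continuing: zAAzzAAzAAzzAAzzAA · zAAzzAAzAAz gives term 8.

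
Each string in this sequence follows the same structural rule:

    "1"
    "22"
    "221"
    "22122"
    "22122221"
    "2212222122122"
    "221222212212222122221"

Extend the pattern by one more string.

2212222122122221222212212222122122

From term 3 onward, concatenate the last term with the second-to-last: 22·1 = 221, 221·22 = 22122, …
The next term joins 221222212212222122221 and 2212222122122.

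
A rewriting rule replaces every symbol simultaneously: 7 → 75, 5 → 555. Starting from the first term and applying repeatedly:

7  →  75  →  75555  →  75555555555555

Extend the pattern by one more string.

Rewriting the 14 symbols of 75555555555555 one by one yields 75 555 555 555 555 555 555 555 555 555 555 555 555 555; concatenated:

75555555555555555555555555555555555555555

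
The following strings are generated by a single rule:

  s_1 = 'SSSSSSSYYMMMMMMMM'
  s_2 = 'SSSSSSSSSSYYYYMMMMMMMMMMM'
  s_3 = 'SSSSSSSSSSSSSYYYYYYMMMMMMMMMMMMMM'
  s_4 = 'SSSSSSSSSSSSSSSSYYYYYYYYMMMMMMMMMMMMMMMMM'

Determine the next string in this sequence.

SSSSSSSSSSSSSSSSSSSYYYYYYYYYYMMMMMMMMMMMMMMMMMMMM

The n-th term is 3n+1 S's then 2n-2 Y's then 3n+2 M's, where the shown terms are n = 2, 3, 4, 5.
Setting n = 6 gives 19, 10, 20 characters in each block.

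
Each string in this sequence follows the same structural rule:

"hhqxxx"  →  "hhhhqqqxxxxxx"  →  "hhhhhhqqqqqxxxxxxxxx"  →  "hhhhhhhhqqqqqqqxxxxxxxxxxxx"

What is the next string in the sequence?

Term n consists of 2n h's, followed by 2n-1 q's, followed by 3n x's (n = 1, 2, …).
For the next term, n = 5, so the run lengths are 10, 9, 15.

hhhhhhhhhhqqqqqqqqqxxxxxxxxxxxxxxx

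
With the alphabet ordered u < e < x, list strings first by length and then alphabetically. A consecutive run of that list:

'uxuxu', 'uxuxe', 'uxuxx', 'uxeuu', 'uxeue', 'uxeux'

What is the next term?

uxeeu

Treat uxeux as a base-3 numeral over the given alphabet and add one, carrying through any trailing x's.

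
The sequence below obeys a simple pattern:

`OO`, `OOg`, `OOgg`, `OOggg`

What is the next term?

Each term is the previous one with g appended.
So the next term is OOggg·g.

OOgggg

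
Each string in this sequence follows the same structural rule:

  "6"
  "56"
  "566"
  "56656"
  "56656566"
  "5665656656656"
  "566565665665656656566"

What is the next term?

5665656656656566565665665656656656

From term 3 onward, concatenate the last term with the second-to-last: 56·6 = 566, 566·56 = 56656, …
So term 8 is 566565665665656656566·5665656656656.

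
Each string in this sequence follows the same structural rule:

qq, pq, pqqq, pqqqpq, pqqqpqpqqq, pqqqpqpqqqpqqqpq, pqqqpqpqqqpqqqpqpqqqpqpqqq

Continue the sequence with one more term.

pqqqpqpqqqpqqqpqpqqqpqpqqqpqqqpqpqqqpqqqpq

Each term (from the third on) is the previous term followed by the one before it: term 3 = pq·qq = pqqq.
The next term joins pqqqpqpqqqpqqqpqpqqqpqpqqq and pqqqpqpqqqpqqqpq.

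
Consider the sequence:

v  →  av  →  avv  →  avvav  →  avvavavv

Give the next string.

avvavavvavvav

Each term (from the third on) is the previous term followed by the one before it: term 3 = av·v = avv.
So term 6 is avvavavv·avvav.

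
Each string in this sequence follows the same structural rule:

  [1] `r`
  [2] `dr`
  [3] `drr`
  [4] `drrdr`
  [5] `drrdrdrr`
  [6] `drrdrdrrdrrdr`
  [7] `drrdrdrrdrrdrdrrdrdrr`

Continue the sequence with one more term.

drrdrdrrdrrdrdrrdrdrrdrrdrdrrdrrdr

From term 3 onward, concatenate the last term with the second-to-last: dr·r = drr, drr·dr = drrdr, …
Continuing: drrdrdrrdrrdrdrrdrdrr · drrdrdrrdrrdr gives term 8.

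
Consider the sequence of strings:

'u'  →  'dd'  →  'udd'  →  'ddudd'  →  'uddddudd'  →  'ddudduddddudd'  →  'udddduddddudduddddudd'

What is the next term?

Each term (from the third on) is the two preceding terms concatenated in order: term 3 = u·dd = udd.
So term 8 is ddudduddddudd·udddduddddudduddddudd.

dduddudddduddudddduddddudduddddudd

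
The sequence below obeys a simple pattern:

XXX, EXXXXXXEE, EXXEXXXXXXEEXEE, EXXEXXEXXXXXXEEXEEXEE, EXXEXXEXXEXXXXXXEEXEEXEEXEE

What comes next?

Each term wraps the previous one in EXX on the left and XEE on the right.
Applying this once more to EXXEXXEXXEXXXXXXEEXEEXEEXEE:

EXXEXXEXXEXXEXXXXXXEEXEEXEEXEEXEE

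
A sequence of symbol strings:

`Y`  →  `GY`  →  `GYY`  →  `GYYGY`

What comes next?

GYYGYGYY

From term 3 onward, concatenate the last term with the second-to-last: GY·Y = GYY, GYY·GY = GYYGY, …
Continuing: GYYGY · GYY gives term 5.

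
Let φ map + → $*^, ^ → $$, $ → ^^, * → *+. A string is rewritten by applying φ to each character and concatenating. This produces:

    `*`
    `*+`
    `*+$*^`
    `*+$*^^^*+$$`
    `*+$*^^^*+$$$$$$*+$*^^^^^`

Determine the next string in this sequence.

*+$*^^^*+$$$$$$*+$*^^^^^^^^^^^^^*+$*^^^*+$$$$$$$$$$

φ(*+$*^^^*+$$$$$$*+$*^^^^^) expands symbol-by-symbol to *+ $*^ ^^ *+ $$ $$ $$ *+ $*^ ^^ ^^ ^^ ^^ ^^ ^^ *+ $*^ ^^ *+ $$ $$ $$ $$ $$; joining the 24 pieces gives the next term.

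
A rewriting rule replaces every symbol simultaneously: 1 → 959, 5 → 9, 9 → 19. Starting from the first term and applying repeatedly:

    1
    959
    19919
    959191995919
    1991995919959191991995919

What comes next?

959191995919199199591919919959199591919959191991995919

Applying the rule to each of the 25 symbols of 1991995919959191991995919 gives the pieces 959 19 19 959 19 19 9 19 959 19 19 9 19 959 19 959 19 19 959 19 19 9 19 959 19, which concatenate to the answer.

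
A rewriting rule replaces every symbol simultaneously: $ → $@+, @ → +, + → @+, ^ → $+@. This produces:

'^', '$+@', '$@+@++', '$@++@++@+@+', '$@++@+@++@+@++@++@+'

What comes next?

Rewriting the 19 symbols of $@++@+@++@+@++@++@+ one by one yields $@+ + @+ @+ + @+ + @+ @+ + @+ + @+ @+ + @+ @+ + @+; concatenated:

$@++@+@++@++@+@++@++@+@++@+@++@+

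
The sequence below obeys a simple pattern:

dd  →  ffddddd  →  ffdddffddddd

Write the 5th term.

ffdddffdddffdddffddddd

The strings grow by a fixed prefix ffddd each time.
From ffdddffddddd, 2 further steps: ffdddffddddd → ffdddffdddffddddd → (answer).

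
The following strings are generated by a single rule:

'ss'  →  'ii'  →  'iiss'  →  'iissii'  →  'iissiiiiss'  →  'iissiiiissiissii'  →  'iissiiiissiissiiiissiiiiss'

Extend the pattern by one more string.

iissiiiissiissiiiissiiiissiissiiiissiissii

From term 3 onward, concatenate the last term with the second-to-last: ii·ss = iiss, iiss·ii = iissii, …
The next term joins iissiiiissiissiiiissiiiiss and iissiiiissiissii.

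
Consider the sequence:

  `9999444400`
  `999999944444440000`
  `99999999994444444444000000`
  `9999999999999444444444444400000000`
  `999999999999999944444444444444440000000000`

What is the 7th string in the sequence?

Reading off run lengths: 9 runs 4, 7, 10, 13, 16; 4 runs 4, 7, 10, 13, 16; 0 runs 2, 4, 6, 8, 10 — each is linear in n (n = 1, 2, …).
Setting n = 7 gives 22, 22, 14 characters in each block.

9999999999999999999999444444444444444444444400000000000000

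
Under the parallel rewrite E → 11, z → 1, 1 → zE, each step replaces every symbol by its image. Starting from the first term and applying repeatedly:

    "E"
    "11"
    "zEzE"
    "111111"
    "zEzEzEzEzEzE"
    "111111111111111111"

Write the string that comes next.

Rewriting the 18 symbols of 111111111111111111 one by one yields zE zE zE zE zE zE zE zE zE zE zE zE zE zE zE zE zE zE; concatenated:

zEzEzEzEzEzEzEzEzEzEzEzEzEzEzEzEzEzE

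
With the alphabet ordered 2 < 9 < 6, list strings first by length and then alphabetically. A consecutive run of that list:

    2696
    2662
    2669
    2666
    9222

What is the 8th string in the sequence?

9292

Continuing the enumeration 3 steps past 9222: 9222 → 9229 → 9226 → (answer).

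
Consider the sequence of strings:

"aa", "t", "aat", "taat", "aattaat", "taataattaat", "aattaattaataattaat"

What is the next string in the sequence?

taataattaataattaattaataattaat

This is a Fibonacci-style word recurrence s(k) = s(k−2)·s(k−1): e.g. aa·t = aat.
So term 8 is taataattaat·aattaattaataattaat.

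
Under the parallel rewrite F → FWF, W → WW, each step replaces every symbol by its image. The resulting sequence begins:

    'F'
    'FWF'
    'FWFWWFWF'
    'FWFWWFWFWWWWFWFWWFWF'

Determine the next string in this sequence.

Applying the rule to each of the 20 symbols of FWFWWFWFWWWWFWFWWFWF gives the pieces FWF WW FWF WW WW FWF WW FWF WW WW WW WW FWF WW FWF WW WW FWF WW FWF, which concatenate to the answer.

FWFWWFWFWWWWFWFWWFWFWWWWWWWWFWFWWFWFWWWWFWFWWFWF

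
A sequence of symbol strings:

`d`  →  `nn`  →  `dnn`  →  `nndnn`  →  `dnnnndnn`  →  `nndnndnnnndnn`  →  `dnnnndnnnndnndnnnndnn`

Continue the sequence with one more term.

nndnndnnnndnndnnnndnnnndnndnnnndnn

From term 3 onward, concatenate the second-to-last term with the last: d·nn = dnn, nn·dnn = nndnn, …
The next term joins nndnndnnnndnn and dnnnndnnnndnndnnnndnn.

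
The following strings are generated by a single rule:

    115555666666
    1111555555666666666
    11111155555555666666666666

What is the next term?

111111115555555555666666666666666

The n-th term is 2n-2 1's then 2n 5's then 3n 6's, where the shown terms are n = 2, 3, 4.
At n = 5 the blocks have lengths 8, 10, 15.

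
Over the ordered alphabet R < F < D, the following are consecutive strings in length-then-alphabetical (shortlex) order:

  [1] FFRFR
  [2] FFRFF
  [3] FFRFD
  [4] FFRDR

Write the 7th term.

FFFRR

Advancing 3 positions from FFRDR through FFRDR → FFRDF → FFRDD reaches term 7.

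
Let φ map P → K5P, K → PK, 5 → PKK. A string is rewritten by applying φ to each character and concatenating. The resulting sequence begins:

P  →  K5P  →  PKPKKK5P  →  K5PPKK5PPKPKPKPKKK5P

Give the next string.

Applying the rule to each of the 20 symbols of K5PPKK5PPKPKPKPKKK5P gives the pieces PK PKK K5P K5P PK PK PKK K5P K5P PK K5P PK K5P PK K5P PK PK PK PKK K5P, which concatenate to the answer.

PKPKKK5PK5PPKPKPKKK5PK5PPKK5PPKK5PPKK5PPKPKPKPKKK5P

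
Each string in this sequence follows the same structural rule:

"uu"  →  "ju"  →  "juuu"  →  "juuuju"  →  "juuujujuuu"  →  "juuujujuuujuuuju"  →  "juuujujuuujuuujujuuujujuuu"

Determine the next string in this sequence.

From term 3 onward, concatenate the last term with the second-to-last: ju·uu = juuu, juuu·ju = juuuju, …
The next term joins juuujujuuujuuujujuuujujuuu and juuujujuuujuuuju.

juuujujuuujuuujujuuujujuuujuuujujuuujuuuju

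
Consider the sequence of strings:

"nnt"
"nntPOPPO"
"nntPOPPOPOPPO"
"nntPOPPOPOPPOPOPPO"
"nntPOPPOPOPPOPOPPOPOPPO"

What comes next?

nntPOPPOPOPPOPOPPOPOPPOPOPPO

Each term is the previous one with POPPO appended.
So the next term is nntPOPPOPOPPOPOPPOPOPPO·POPPO.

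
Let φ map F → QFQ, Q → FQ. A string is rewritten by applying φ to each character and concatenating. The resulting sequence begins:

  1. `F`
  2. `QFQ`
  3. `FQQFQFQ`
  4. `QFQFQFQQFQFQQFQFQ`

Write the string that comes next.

Applying the rule to each of the 17 symbols of QFQFQFQQFQFQQFQFQ gives the pieces FQ QFQ FQ QFQ FQ QFQ FQ FQ QFQ FQ QFQ FQ FQ QFQ FQ QFQ FQ, which concatenate to the answer.

FQQFQFQQFQFQQFQFQFQQFQFQQFQFQFQQFQFQQFQFQ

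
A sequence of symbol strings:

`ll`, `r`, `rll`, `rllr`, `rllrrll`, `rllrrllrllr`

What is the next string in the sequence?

This is a Fibonacci-style word recurrence s(k) = s(k−1)·s(k−2): e.g. r·ll = rll.
So term 7 is rllrrllrllr·rllrrll.

rllrrllrllrrllrrll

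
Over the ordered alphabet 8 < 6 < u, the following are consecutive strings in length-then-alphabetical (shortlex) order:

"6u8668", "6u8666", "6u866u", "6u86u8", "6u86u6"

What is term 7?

6u8u88

Stepping forward 2 times from 6u86u6: 6u86u6 → 6u86uu, then the target.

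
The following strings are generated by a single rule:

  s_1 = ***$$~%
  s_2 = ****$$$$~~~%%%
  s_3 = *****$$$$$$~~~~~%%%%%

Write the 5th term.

*******$$$$$$$$$$~~~~~~~~~%%%%%%%%%

The n-th term is n+2 *'s then 2n $'s then 2n-1 ~'s then 2n-1 %'s (n = 1, 2, …).
At n = 5 the blocks have lengths 7, 10, 9, 9.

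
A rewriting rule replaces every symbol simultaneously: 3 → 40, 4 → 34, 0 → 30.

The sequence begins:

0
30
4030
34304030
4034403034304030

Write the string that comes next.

Rewriting the 16 symbols of 4034403034304030 one by one yields 34 30 40 34 34 30 40 30 40 34 40 30 34 30 40 30; concatenated:

34304034343040304034403034304030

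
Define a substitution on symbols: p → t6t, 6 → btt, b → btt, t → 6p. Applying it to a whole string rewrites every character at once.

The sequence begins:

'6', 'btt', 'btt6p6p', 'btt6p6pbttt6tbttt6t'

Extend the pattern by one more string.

btt6p6pbttt6tbttt6tbtt6p6p6pbtt6pbtt6p6p6pbtt6p

φ(btt6p6pbttt6tbttt6t) expands symbol-by-symbol to btt 6p 6p btt t6t btt t6t btt 6p 6p 6p btt 6p btt 6p 6p 6p btt 6p; joining the 19 pieces gives the next term.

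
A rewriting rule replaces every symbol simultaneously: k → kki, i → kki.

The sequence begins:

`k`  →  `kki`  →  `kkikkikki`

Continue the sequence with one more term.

kkikkikkikkikkikkikkikkikki

Apply φ to kkikkikki symbol by symbol: k→kki, k→kki, i→kki, k→kki, k→kki, i→kki, k→kki, k→kki, i→kki; joined: kki kki kki kki kki kki kki kki kki.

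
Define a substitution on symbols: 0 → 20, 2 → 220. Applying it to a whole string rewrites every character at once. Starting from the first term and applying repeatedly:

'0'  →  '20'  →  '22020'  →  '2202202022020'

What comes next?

2202202022022020220202202202022020

Applying the rule to each of the 13 symbols of 2202202022020 gives the pieces 220 220 20 220 220 20 220 20 220 220 20 220 20, which concatenate to the answer.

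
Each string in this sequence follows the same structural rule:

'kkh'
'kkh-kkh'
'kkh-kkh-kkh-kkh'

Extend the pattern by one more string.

Every step duplicates the string with '-' between the halves.
Doubling kkh-kkh-kkh-kkh with '-' between the halves:

kkh-kkh-kkh-kkh-kkh-kkh-kkh-kkh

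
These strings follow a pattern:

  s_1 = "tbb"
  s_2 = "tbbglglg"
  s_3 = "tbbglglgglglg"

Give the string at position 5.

The strings grow by a fixed suffix glglg each time.
From tbbglglgglglg, 2 further steps: tbbglglgglglg → tbbglglgglglgglglg → (answer).

tbbglglgglglgglglgglglg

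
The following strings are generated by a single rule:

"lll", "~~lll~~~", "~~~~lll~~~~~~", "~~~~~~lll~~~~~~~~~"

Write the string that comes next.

Each term wraps the previous one in ~~ on the left and ~~~ on the right.
So the next term is ~~·~~~~~~lll~~~~~~~~~·~~~.

~~~~~~~~lll~~~~~~~~~~~~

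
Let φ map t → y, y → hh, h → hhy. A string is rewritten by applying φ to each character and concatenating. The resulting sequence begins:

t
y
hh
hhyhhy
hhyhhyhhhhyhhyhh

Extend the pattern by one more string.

φ(hhyhhyhhhhyhhyhh) expands symbol-by-symbol to hhy hhy hh hhy hhy hh hhy hhy hhy hhy hh hhy hhy hh hhy hhy; joining the 16 pieces gives the next term.

hhyhhyhhhhyhhyhhhhyhhyhhyhhyhhhhyhhyhhhhyhhy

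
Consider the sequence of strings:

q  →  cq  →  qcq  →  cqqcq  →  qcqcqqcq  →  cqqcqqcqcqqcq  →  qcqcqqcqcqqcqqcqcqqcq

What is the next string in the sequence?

cqqcqqcqcqqcqqcqcqqcqcqqcqqcqcqqcq

Each term (from the third on) is the two preceding terms concatenated in order: term 3 = q·cq = qcq.
The next term joins cqqcqqcqcqqcq and qcqcqqcqcqqcqqcqcqqcq.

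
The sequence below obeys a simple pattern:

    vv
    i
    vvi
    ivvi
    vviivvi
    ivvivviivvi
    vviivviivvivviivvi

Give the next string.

ivvivviivvivviivviivvivviivvi

This is a Fibonacci-style word recurrence s(k) = s(k−2)·s(k−1): e.g. vv·i = vvi.
Continuing: ivvivviivvi · vviivviivvivviivvi gives term 8.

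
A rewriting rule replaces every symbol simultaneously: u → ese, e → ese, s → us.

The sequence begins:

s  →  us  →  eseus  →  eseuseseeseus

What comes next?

Rewriting the 13 symbols of eseuseseeseus one by one yields ese us ese ese us ese us ese ese us ese ese us; concatenated:

eseuseseeseuseseuseseeseuseseeseus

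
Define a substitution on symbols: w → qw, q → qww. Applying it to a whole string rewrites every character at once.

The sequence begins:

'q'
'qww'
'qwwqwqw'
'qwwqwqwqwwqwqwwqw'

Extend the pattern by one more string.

qwwqwqwqwwqwqwwqwqwwqwqwqwwqwqwwqwqwqwwqw

Applying the rule to each of the 17 symbols of qwwqwqwqwwqwqwwqw gives the pieces qww qw qw qww qw qww qw qww qw qw qww qw qww qw qw qww qw, which concatenate to the answer.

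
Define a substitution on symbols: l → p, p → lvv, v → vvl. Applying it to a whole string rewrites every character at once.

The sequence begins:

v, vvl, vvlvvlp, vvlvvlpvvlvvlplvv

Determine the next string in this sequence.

vvlvvlpvvlvvlplvvvvlvvlpvvlvvlplvvpvvlvvl

Replace each of the 17 characters of vvlvvlpvvlvvlplvv in place — vvl vvl p vvl vvl p lvv vvl vvl p vvl vvl p lvv p vvl vvl — and concatenate.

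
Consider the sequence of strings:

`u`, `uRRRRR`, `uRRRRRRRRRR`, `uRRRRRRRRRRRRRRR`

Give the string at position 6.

uRRRRRRRRRRRRRRRRRRRRRRRRR

Each term is the previous one with RRRRR appended.
From uRRRRRRRRRRRRRRR, 2 further steps: uRRRRRRRRRRRRRRR → uRRRRRRRRRRRRRRRRRRRR → (answer).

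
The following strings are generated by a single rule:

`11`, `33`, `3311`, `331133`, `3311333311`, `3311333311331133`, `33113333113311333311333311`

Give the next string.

From term 3 onward, concatenate the last term with the second-to-last: 33·11 = 3311, 3311·33 = 331133, …
Continuing: 33113333113311333311333311 · 3311333311331133 gives term 8.

331133331133113333113333113311333311331133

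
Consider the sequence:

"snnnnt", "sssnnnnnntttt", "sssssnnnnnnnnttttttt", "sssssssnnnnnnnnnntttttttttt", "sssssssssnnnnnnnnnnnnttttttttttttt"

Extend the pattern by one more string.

Reading off run lengths: s runs 1, 3, 5, 7, 9; n runs 4, 6, 8, 10, 12; t runs 1, 4, 7, 10, 13 — each is linear in n (n = 1, 2, …).
At n = 6 the blocks have lengths 11, 14, 16.

sssssssssssnnnnnnnnnnnnnntttttttttttttttt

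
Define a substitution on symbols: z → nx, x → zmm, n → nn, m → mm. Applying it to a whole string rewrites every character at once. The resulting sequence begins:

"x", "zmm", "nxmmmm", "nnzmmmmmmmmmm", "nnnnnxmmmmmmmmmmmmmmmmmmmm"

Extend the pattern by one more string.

Rewriting the 26 symbols of nnnnnxmmmmmmmmmmmmmmmmmmmm one by one yields nn nn nn nn nn zmm mm mm mm mm mm mm mm mm mm mm mm mm mm mm mm mm mm mm mm mm; concatenated:

nnnnnnnnnnzmmmmmmmmmmmmmmmmmmmmmmmmmmmmmmmmmmmmmmmmmm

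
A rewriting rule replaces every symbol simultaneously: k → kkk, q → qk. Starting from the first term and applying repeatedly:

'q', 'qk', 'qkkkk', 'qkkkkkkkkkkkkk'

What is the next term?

Rewriting the 14 symbols of qkkkkkkkkkkkkk one by one yields qk kkk kkk kkk kkk kkk kkk kkk kkk kkk kkk kkk kkk kkk; concatenated:

qkkkkkkkkkkkkkkkkkkkkkkkkkkkkkkkkkkkkkkkk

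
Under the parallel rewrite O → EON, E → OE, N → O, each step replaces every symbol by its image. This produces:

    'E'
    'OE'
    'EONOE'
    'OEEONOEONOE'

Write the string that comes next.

EONOEOEEONOEONOEEONOEONOE

Apply φ to OEEONOEONOE symbol by symbol: O→EON, E→OE, E→OE, O→EON, N→O, O→EON, E→OE, O→EON, N→O, O→EON, E→OE; joined: EON OE OE EON O EON OE EON O EON OE.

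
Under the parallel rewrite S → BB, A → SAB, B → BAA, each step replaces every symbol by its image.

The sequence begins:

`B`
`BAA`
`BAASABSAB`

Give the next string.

Expanding BAASABSAB: B→BAA, A→SAB, A→SAB, S→BB, A→SAB, B→BAA, S→BB, A→SAB, B→BAA. Concatenated: BAA SAB SAB BB SAB BAA BB SAB BAA.

BAASABSABBBSABBAABBSABBAA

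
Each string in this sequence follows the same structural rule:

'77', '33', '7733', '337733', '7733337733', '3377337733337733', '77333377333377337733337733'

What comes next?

This is a Fibonacci-style word recurrence s(k) = s(k−2)·s(k−1): e.g. 77·33 = 7733.
So term 8 is 3377337733337733·77333377333377337733337733.

337733773333773377333377333377337733337733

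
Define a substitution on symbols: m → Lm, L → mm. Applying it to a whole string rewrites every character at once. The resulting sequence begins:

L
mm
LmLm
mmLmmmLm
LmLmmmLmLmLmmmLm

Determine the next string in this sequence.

Rewriting the 16 symbols of LmLmmmLmLmLmmmLm one by one yields mm Lm mm Lm Lm Lm mm Lm mm Lm mm Lm Lm Lm mm Lm; concatenated:

mmLmmmLmLmLmmmLmmmLmmmLmLmLmmmLm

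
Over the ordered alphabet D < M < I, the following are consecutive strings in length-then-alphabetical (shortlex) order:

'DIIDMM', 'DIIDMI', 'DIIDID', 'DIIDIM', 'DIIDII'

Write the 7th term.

DIIMDM

Continuing the enumeration 2 steps past DIIDII: DIIDII → DIIMDD → (answer).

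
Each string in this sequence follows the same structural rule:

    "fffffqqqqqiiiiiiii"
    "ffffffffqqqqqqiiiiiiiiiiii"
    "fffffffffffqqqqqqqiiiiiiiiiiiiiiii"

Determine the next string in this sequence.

ffffffffffffffqqqqqqqqiiiiiiiiiiiiiiiiiiii

Reading off run lengths: f runs 5, 8, 11; q runs 5, 6, 7; i runs 8, 12, 16 — each is linear in n, where the shown terms are n = 2, 3, 4.
Setting n = 5 gives 14, 8, 20 characters in each block.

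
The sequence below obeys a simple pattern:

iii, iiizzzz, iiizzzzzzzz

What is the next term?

Every step adds zzzz to the end: s(k+1) = s(k)·zzzz.
Applying this once more to iiizzzzzzzz:

iiizzzzzzzzzzzz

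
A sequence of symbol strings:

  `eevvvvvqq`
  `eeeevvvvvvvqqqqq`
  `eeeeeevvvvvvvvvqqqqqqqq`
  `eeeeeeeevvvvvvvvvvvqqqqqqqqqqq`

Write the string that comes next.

eeeeeeeeeevvvvvvvvvvvvvqqqqqqqqqqqqqq

Each string has the form e^{2n} v^{2n+3} q^{3n-1} (n = 1, 2, …).
At n = 5 the blocks have lengths 10, 13, 14.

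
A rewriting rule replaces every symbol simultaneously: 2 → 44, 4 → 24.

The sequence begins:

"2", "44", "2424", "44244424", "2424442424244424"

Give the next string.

Applying the rule to each of the 16 symbols of 2424442424244424 gives the pieces 44 24 44 24 24 24 44 24 44 24 44 24 24 24 44 24, which concatenate to the answer.

44244424242444244424442424244424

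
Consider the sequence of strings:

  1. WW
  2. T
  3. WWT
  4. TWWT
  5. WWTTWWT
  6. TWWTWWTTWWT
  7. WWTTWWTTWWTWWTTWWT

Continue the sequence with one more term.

TWWTWWTTWWTWWTTWWTTWWTWWTTWWT

Each term (from the third on) is the two preceding terms concatenated in order: term 3 = WW·T = WWT.
The next term joins TWWTWWTTWWT and WWTTWWTTWWTWWTTWWT.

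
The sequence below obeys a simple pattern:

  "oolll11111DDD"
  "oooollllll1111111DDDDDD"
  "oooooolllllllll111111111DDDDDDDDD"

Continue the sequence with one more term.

oooooooollllllllllll11111111111DDDDDDDDDDDD

The n-th term is 2n o's then 3n l's then 2n+3 1's then 3n D's (n = 1, 2, …).
For the next term, n = 4, so the run lengths are 8, 12, 11, 12.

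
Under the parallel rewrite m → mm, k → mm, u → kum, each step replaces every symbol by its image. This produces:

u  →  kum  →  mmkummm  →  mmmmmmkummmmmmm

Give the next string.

mmmmmmmmmmmmmmkummmmmmmmmmmmmmm

Replace each of the 15 characters of mmmmmmkummmmmmm in place — mm mm mm mm mm mm mm kum mm mm mm mm mm mm mm — and concatenate.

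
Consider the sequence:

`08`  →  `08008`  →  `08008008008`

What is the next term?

Each string is two copies of the previous one joined by '0'.
So the next term is two copies of 08008008008 with '0' between the halves.

08008008008008008008008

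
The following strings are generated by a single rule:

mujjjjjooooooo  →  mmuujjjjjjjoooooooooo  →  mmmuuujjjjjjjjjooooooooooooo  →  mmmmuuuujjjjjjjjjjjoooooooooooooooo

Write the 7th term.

mmmmmmmuuuuuuujjjjjjjjjjjjjjjjjooooooooooooooooooooooooo

Reading off run lengths: m runs 1, 2, 3, 4; u runs 1, 2, 3, 4; j runs 5, 7, 9, 11; o runs 7, 10, 13, 16 — each is linear in n, where the shown terms are n = 2, 3, 4, 5.
Setting n = 8 gives 7, 7, 17, 25 characters in each block.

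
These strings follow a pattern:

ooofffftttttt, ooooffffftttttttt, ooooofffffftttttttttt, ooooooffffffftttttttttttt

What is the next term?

ooooooofffffffftttttttttttttt

Term n consists of n o's, followed by n+1 f's, followed by 2n t's, where the shown terms are n = 3, 4, 5, 6.
For the next term, n = 7, so the run lengths are 7, 8, 14.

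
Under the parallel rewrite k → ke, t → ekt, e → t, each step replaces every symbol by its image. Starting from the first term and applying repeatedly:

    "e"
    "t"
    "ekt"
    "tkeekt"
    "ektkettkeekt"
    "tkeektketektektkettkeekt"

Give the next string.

Replace each of the 24 characters of tkeektketektektkettkeekt in place — ekt ke t t ke ekt ke t ekt t ke ekt t ke ekt ke t ekt ekt ke t t ke ekt — and concatenate.

ektkettkeektketekttkeekttkeektketektektkettkeekt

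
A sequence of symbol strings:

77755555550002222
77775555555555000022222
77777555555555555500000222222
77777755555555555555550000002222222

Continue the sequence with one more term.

The n-th term is n+1 7's then 3n+1 5's then n+1 0's then n+2 2's, where the shown terms are n = 2, 3, 4, 5.
At n = 6 the blocks have lengths 7, 19, 7, 8.

77777775555555555555555555000000022222222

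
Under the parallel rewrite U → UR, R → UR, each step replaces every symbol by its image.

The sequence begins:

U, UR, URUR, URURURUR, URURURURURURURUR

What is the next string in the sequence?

URURURURURURURURURURURURURURURUR

Applying the rule to each of the 16 symbols of URURURURURURURUR gives the pieces UR UR UR UR UR UR UR UR UR UR UR UR UR UR UR UR, which concatenate to the answer.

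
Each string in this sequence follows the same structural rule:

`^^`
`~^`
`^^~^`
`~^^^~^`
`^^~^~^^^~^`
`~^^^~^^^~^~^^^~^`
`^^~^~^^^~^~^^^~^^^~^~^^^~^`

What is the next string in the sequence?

~^^^~^^^~^~^^^~^^^~^~^^^~^~^^^~^^^~^~^^^~^

Each term (from the third on) is the two preceding terms concatenated in order: term 3 = ^^·~^ = ^^~^.
The next term joins ~^^^~^^^~^~^^^~^ and ^^~^~^^^~^~^^^~^^^~^~^^^~^.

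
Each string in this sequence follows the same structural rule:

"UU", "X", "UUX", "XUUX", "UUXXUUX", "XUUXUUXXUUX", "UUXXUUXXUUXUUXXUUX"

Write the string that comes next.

XUUXUUXXUUXUUXXUUXXUUXUUXXUUX

From term 3 onward, concatenate the second-to-last term with the last: UU·X = UUX, X·UUX = XUUX, …
Continuing: XUUXUUXXUUX · UUXXUUXXUUXUUXXUUX gives term 8.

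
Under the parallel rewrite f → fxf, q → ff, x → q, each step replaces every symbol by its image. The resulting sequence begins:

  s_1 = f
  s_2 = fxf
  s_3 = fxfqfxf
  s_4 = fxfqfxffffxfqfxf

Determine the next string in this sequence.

fxfqfxffffxfqfxffxffxffxfqfxffffxfqfxf

φ(fxfqfxffffxfqfxf) expands symbol-by-symbol to fxf q fxf ff fxf q fxf fxf fxf fxf q fxf ff fxf q fxf; joining the 16 pieces gives the next term.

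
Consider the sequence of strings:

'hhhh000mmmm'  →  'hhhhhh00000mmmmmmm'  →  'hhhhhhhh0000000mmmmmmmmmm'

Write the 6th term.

hhhhhhhhhhhhhh0000000000000mmmmmmmmmmmmmmmmmmm

The n-th term is 2n+2 h's then 2n+1 0's then 3n+1 m's (n = 1, 2, …).
Setting n = 6 gives 14, 13, 19 characters in each block.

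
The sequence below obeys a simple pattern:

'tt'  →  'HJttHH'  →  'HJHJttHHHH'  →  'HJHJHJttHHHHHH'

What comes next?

Every step adds HJ to the front and HH to the end of the previous string.
One more step from HJHJHJttHHHHHH gives the answer.

HJHJHJHJttHHHHHHHH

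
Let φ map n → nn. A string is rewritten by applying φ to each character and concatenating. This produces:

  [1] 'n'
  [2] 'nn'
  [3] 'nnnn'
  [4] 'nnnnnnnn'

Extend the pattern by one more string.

nnnnnnnnnnnnnnnn

Rewriting each symbol of nnnnnnnn: n→nn, n→nn, n→nn, n→nn, n→nn, n→nn, n→nn, n→nn, which concatenates to nn nn nn nn nn nn nn nn.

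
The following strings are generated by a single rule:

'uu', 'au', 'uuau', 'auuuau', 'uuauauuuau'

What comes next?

auuuauuuauauuuau

From term 3 onward, concatenate the second-to-last term with the last: uu·au = uuau, au·uuau = auuuau, …
So term 6 is auuuau·uuauauuuau.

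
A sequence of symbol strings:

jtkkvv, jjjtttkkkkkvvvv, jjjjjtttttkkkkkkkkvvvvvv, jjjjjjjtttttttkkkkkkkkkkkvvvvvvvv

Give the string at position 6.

jjjjjjjjjjjtttttttttttkkkkkkkkkkkkkkkkkvvvvvvvvvvvv

Each string has the form j^{2n-1} t^{2n-1} k^{3n-1} v^{2n} (n = 1, 2, …).
Setting n = 6 gives 11, 11, 17, 12 characters in each block.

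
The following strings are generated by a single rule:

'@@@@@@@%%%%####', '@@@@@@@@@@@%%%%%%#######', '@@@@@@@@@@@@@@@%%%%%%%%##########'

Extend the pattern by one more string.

Reading off run lengths: @ runs 7, 11, 15; % runs 4, 6, 8; # runs 4, 7, 10 — each is linear in n, where the shown terms are n = 2, 3, 4.
For the next term, n = 5, so the run lengths are 19, 10, 13.

@@@@@@@@@@@@@@@@@@@%%%%%%%%%%#############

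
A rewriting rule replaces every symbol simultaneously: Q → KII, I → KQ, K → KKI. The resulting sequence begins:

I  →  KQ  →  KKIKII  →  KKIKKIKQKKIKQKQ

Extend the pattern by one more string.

Applying the rule to each of the 15 symbols of KKIKKIKQKKIKQKQ gives the pieces KKI KKI KQ KKI KKI KQ KKI KII KKI KKI KQ KKI KII KKI KII, which concatenate to the answer.

KKIKKIKQKKIKKIKQKKIKIIKKIKKIKQKKIKIIKKIKII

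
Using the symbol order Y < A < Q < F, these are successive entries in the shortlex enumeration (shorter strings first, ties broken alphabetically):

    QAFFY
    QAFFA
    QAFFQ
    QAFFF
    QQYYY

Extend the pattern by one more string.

QQYYA

The successor of QQYYY increments the rightmost position that isn't already F and resets every position after it to Y.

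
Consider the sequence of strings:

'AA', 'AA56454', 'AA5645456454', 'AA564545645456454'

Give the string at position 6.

Every step adds 56454 to the end: s(k+1) = s(k)·56454.
From AA564545645456454, 2 further steps: AA564545645456454 → AA56454564545645456454 → (answer).

AA5645456454564545645456454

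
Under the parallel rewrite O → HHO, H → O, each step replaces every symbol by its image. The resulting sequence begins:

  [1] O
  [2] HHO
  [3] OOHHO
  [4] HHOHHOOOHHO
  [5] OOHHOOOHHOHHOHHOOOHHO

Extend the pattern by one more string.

Replace each of the 21 characters of OOHHOOOHHOHHOHHOOOHHO in place — HHO HHO O O HHO HHO HHO O O HHO O O HHO O O HHO HHO HHO O O HHO — and concatenate.

HHOHHOOOHHOHHOHHOOOHHOOOHHOOOHHOHHOHHOOOHHO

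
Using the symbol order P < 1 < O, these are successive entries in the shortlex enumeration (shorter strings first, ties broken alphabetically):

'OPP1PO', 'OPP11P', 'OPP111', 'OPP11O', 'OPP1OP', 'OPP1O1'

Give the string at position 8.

Stepping forward 2 times from OPP1O1: OPP1O1 → OPP1OO, then the target.

OPPOPP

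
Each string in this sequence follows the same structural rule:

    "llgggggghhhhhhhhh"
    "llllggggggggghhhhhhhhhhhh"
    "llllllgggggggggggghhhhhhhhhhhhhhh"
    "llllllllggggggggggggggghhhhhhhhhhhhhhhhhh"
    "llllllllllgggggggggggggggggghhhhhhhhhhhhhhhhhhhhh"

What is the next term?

llllllllllllggggggggggggggggggggghhhhhhhhhhhhhhhhhhhhhhhh

Term n consists of 2n-2 l's, followed by 3n g's, followed by 3n+3 h's, where the shown terms are n = 2, 3, 4, 5, 6.
For the next term, n = 7, so the run lengths are 12, 21, 24.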